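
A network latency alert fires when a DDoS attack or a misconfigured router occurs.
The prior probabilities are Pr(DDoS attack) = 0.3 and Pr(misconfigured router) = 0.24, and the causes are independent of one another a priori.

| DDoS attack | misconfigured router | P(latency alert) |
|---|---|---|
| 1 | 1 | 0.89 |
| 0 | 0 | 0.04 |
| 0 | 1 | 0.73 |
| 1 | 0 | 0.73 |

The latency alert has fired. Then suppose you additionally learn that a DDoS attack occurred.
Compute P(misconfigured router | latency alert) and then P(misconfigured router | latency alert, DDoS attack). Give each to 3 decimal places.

P(latency alert) = 0.04×0.7×0.76 + 0.73×0.7×0.24 + 0.73×0.3×0.76 + 0.89×0.3×0.24 = 0.021280 + 0.122640 + 0.166440 + 0.064080 = 0.374440
The misconfigured router-present share is 0.122640 + 0.064080 = 0.186720.
P(misconfigured router | latency alert) = 0.186720 / 0.374440 ≈ 0.499

Now condition on the additional information:
P(latency alert | DDoS attack) = 0.73×0.76 + 0.89×0.24 = 0.554800 + 0.213600 = 0.768400
Restricting to configurations with misconfigured router present: 0.89×0.24 = 0.213600.
So P(misconfigured router | latency alert, DDoS attack) = 0.213600/0.768400 ≈ 0.278.
The drop from 0.499 to 0.278 is the explaining-away (discounting) effect.

P(misconfigured router | latency alert) ≈ 0.499; P(misconfigured router | latency alert, DDoS attack) ≈ 0.278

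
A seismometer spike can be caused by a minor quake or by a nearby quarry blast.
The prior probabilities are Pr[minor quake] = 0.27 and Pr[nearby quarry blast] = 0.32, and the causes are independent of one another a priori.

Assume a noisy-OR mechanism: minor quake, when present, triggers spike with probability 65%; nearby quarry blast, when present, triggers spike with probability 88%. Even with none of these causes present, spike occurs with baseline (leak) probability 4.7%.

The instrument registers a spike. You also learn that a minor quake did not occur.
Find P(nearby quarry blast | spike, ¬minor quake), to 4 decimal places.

Under noisy-OR, P(spike | causes) = 1 − (1−0.047)·∏(1−qᵢ) over the active causes.
P(spike | ¬minor quake) = 0.047*0.68 + 0.88564*0.32 = 0.031960 + 0.283405 = 0.315365
The nearby quarry blast-present share is 0.88564*0.32 = 0.283405.
So P(nearby quarry blast | spike, ¬minor quake) = 0.283405/0.315365 ≈ 0.8987.

P(nearby quarry blast | spike, ¬minor quake) ≈ 0.8987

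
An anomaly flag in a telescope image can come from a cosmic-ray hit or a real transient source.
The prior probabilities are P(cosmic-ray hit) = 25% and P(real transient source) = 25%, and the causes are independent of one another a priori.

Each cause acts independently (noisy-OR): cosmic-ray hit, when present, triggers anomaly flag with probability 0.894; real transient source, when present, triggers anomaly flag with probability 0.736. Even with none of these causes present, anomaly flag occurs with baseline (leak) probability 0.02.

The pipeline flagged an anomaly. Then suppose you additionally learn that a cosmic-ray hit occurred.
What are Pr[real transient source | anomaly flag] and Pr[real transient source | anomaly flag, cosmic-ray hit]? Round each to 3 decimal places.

Pr[real transient source | anomaly flag] ≈ 0.527; Pr[real transient source | anomaly flag, cosmic-ray hit] ≈ 0.266

Under noisy-OR, P(anomaly flag | causes) = 1 − (1−0.02)·∏(1−qᵢ) over the active causes.
P(anomaly flag) = 0.02*0.75*0.75 + 0.74128*0.75*0.25 + 0.89612*0.25*0.75 + 0.972576*0.25*0.25 = 0.011250 + 0.138990 + 0.168023 + 0.060786 = 0.379049
The real transient source-present share is 0.138990 + 0.060786 = 0.199776.
P(real transient source | anomaly flag) = 0.199776 / 0.379049 ≈ 0.527

Now also conditioning on cosmic-ray hit=true:
Weight on real transient source=true, given the evidence: 0.972576×0.25 = 0.243144
Normalizer over all consistent configurations: 0.89612×0.75 + 0.972576×0.25 = 0.915234
P(real transient source | anomaly flag, cosmic-ray hit) = 0.243144/0.915234 ≈ 0.266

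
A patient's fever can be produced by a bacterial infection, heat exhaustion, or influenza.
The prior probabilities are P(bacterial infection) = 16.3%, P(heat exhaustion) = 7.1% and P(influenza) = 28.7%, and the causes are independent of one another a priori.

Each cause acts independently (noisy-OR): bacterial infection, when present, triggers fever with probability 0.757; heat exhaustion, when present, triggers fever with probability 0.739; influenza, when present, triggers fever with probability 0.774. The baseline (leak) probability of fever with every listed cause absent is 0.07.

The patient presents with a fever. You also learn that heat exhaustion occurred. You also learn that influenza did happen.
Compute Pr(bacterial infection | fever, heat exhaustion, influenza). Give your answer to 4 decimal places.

Pr(bacterial infection | fever, heat exhaustion, influenza) ≈ 0.1690

Under noisy-OR, P(fever | causes) = 1 − (1−0.07)·∏(1−qᵢ) over the active causes.
For the numerator, keep only bacterial infection=true terms: 0.98667·0.163 = 0.160827
Normalizer over all consistent configurations: 0.945143·0.837 + 0.98667·0.163 = 0.951912
Posterior = 0.160827 / 0.951912 ≈ 0.1690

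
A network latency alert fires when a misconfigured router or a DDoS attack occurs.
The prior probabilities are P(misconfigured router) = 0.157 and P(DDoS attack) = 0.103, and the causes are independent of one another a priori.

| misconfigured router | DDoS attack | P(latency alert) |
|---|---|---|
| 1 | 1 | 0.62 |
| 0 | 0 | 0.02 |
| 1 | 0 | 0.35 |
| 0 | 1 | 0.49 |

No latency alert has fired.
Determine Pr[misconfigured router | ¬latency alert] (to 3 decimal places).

Pr[misconfigured router | ¬latency alert] ≈ 0.111

Numerator (weight on configurations with misconfigured router): 0.091539 + 0.006145 = 0.097684
Normalizer over all consistent configurations: 0.98*0.843*0.897 + 0.51*0.843*0.103 + 0.65*0.157*0.897 + 0.38*0.157*0.103 = 0.883015
P(misconfigured router | ¬latency alert) = 0.097684/0.883015 ≈ 0.111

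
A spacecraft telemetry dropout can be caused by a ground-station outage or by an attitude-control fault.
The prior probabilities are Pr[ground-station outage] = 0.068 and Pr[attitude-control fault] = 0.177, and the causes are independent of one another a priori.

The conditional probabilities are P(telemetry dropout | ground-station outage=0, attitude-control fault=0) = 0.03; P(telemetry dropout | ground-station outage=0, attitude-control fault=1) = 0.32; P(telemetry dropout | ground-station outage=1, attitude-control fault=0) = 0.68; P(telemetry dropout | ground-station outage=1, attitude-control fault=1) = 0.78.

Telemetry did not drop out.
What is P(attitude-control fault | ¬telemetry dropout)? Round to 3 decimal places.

Weight on attitude-control fault=true, given the evidence: 0.112176 + 0.002648 = 0.114824
Normalizer over all consistent configurations: 0.97×0.932×0.823 + 0.68×0.932×0.177 + 0.32×0.068×0.823 + 0.22×0.068×0.177 = 0.876757
P(attitude-control fault | ¬telemetry dropout) = 0.114824/0.876757 ≈ 0.131

P(attitude-control fault | ¬telemetry dropout) ≈ 0.131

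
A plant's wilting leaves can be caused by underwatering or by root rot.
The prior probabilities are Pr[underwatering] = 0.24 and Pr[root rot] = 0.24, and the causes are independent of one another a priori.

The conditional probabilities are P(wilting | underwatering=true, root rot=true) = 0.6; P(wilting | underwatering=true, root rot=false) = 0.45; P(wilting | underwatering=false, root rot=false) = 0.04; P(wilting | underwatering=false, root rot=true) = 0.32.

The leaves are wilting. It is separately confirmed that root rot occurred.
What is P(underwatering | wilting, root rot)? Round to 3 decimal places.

P(underwatering | wilting, root rot) ≈ 0.372

P(wilting | root rot) = 0.32·0.76 + 0.6·0.24 = 0.243200 + 0.144000 = 0.387200
Of this, 0.144000 comes from 0.6·0.24 (the underwatering=true cases).
So P(underwatering | wilting, root rot) = 0.144000/0.387200 ≈ 0.372.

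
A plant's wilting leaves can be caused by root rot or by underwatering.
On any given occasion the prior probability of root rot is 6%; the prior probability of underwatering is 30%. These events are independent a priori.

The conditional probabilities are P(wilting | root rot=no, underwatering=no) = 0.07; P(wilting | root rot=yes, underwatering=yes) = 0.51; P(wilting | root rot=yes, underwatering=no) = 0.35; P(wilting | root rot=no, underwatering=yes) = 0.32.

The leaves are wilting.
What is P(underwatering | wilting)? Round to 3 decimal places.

P(underwatering | wilting) ≈ 0.621

Numerator (weight on configurations with underwatering): 0.090240 + 0.009180 = 0.099420
Normalizer over all consistent configurations: 0.07*0.94*0.7 + 0.32*0.94*0.3 + 0.35*0.06*0.7 + 0.51*0.06*0.3 = 0.160180
Posterior = 0.099420 / 0.160180 ≈ 0.621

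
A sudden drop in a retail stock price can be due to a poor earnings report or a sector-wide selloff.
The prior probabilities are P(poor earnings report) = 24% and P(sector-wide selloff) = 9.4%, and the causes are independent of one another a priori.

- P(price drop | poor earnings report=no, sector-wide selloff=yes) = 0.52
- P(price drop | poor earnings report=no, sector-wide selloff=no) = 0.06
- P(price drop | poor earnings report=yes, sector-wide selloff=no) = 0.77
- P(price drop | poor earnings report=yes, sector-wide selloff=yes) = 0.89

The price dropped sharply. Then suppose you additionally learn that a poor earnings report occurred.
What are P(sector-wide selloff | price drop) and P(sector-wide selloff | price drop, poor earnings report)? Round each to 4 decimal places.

P(sector-wide selloff | price drop) ≈ 0.2152; P(sector-wide selloff | price drop, poor earnings report) ≈ 0.1071

By total probability over the 4 (poor earnings report, sector-wide selloff) configurations:
  P(price drop) = 0.06*0.76*0.906 + 0.52*0.76*0.094 + 0.77*0.24*0.906 + 0.89*0.24*0.094
        = 0.041314 + 0.037149 + 0.167429 + 0.020078 = 0.265970
Keeping only the sector-wide selloff-present terms gives 0.057227, so
  P(sector-wide selloff | price drop) = 0.057227 / 0.265970 ≈ 0.2152

Now condition on the additional information:
By total probability over both values of sector-wide selloff:
  P(price drop | poor earnings report) = 0.77*0.906 + 0.89*0.094
        = 0.697620 + 0.083660 = 0.781280
Keeping only the sector-wide selloff-present terms gives 0.083660, so
  P(sector-wide selloff | price drop, poor earnings report) = 0.083660 / 0.781280 ≈ 0.1071
Conditioning on poor earnings report lowers the posterior on sector-wide selloff: the classic explaining-away effect in a common-effect structure.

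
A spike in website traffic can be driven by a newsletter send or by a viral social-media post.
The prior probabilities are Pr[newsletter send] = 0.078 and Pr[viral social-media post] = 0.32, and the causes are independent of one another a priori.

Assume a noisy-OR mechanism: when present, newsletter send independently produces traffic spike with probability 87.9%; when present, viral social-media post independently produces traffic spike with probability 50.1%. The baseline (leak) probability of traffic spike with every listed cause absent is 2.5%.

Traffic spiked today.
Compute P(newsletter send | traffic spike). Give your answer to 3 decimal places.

P(newsletter send | traffic spike) ≈ 0.296

Under noisy-OR, P(traffic spike | causes) = 1 − (1−0.025)·∏(1−qᵢ) over the active causes.
Weight on newsletter send=true, given the evidence: 0.046783 + 0.023491 = 0.070274
Denominator P(traffic spike): 0.025·0.922·0.68 + 0.513475·0.922·0.32 + 0.882025·0.078·0.68 + 0.94113·0.078·0.32 = 0.237444
P(newsletter send | traffic spike) = 0.070274/0.237444 ≈ 0.296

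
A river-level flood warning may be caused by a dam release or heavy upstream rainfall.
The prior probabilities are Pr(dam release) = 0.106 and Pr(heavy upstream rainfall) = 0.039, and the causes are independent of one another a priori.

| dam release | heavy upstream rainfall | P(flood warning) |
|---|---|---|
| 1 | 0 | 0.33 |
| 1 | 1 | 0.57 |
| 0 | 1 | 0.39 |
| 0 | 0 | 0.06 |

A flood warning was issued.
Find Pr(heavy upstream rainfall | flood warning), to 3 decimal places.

Pr(heavy upstream rainfall | flood warning) ≈ 0.158

Enumerate the 4 (dam release, heavy upstream rainfall) configurations and weight by the priors:
  P(flood warning) = 0.06·0.894·0.961 + 0.39·0.894·0.039 + 0.33·0.106·0.961 + 0.57·0.106·0.039
        = 0.051548 + 0.013598 + 0.033616 + 0.002356 = 0.101118
Keeping only the heavy upstream rainfall-present terms gives 0.015954, so
  P(heavy upstream rainfall | flood warning) = 0.015954 / 0.101118 ≈ 0.158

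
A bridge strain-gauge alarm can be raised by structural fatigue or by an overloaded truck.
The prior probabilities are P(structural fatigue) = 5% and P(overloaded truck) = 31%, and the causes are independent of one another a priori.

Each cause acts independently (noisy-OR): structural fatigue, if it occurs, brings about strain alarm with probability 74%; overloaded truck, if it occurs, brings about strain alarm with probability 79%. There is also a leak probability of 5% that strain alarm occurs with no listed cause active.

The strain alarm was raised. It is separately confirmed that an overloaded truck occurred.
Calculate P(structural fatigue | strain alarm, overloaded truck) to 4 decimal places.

P(structural fatigue | strain alarm, overloaded truck) ≈ 0.0587

Under noisy-OR, P(strain alarm | causes) = 1 − (1−0.05)·∏(1−qᵢ) over the active causes.
P(strain alarm | overloaded truck) = 0.8005×0.95 + 0.94813×0.05 = 0.760475 + 0.047407 = 0.807882
Restricting to configurations with structural fatigue present: 0.94813×0.05 = 0.047407.
So P(structural fatigue | strain alarm, overloaded truck) = 0.047407/0.807882 ≈ 0.0587.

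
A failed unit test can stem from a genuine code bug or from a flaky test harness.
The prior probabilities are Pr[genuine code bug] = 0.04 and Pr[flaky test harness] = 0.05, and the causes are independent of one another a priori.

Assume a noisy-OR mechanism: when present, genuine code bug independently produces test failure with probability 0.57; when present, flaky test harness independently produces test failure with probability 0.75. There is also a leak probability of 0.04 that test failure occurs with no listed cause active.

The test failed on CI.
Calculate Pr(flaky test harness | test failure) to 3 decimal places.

Pr(flaky test harness | test failure) ≈ 0.394

Under noisy-OR, P(test failure | causes) = 1 − (1−0.04)·∏(1−qᵢ) over the active causes.
Numerator (weight on configurations with flaky test harness): 0.036480 + 0.001794 = 0.038274
Denominator P(test failure): 0.04*0.96*0.95 + 0.76*0.96*0.05 + 0.5872*0.04*0.95 + 0.8968*0.04*0.05 = 0.097068
P(flaky test harness | test failure) = 0.038274/0.097068 ≈ 0.394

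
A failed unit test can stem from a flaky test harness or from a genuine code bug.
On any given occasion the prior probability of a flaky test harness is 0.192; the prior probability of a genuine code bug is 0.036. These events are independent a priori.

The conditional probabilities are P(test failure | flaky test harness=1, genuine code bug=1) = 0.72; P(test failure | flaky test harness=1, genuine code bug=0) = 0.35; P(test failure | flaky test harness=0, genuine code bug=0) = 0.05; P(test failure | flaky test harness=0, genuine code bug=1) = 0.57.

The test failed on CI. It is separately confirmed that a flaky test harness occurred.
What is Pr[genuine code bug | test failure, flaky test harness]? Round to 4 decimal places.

Pr[genuine code bug | test failure, flaky test harness] ≈ 0.0713

P(test failure | flaky test harness) = 0.35*0.964 + 0.72*0.036 = 0.337400 + 0.025920 = 0.363320
Restricting to configurations with genuine code bug present: 0.72*0.036 = 0.025920.
So P(genuine code bug | test failure, flaky test harness) = 0.025920/0.363320 ≈ 0.0713.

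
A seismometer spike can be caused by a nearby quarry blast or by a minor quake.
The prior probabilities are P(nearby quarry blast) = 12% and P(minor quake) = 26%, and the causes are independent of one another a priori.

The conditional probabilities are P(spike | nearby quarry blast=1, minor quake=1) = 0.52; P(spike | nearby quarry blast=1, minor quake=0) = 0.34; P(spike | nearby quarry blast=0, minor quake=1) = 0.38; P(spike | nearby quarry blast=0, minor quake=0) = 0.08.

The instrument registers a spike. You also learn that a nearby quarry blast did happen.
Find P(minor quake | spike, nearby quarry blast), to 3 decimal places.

P(minor quake | spike, nearby quarry blast) ≈ 0.350

Numerator (weight on configurations with minor quake): 0.52*0.26 = 0.135200
Normalizer over all consistent configurations: 0.34*0.74 + 0.52*0.26 = 0.386800
P(minor quake | spike, nearby quarry blast) = 0.135200/0.386800 ≈ 0.350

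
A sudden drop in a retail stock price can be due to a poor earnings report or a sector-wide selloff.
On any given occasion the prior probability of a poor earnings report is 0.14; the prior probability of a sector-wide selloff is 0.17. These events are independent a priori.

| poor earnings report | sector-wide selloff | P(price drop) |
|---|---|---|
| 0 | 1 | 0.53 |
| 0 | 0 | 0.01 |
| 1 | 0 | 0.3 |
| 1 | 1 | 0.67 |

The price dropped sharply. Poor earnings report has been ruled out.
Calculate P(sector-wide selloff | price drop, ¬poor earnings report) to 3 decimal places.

P(sector-wide selloff | price drop, ¬poor earnings report) ≈ 0.916

P(price drop | ¬poor earnings report) = 0.01·0.83 + 0.53·0.17 = 0.008300 + 0.090100 = 0.098400
Of this, 0.090100 comes from 0.53·0.17 (the sector-wide selloff=true cases).
Hence the posterior is 0.090100/0.098400 ≈ 0.916.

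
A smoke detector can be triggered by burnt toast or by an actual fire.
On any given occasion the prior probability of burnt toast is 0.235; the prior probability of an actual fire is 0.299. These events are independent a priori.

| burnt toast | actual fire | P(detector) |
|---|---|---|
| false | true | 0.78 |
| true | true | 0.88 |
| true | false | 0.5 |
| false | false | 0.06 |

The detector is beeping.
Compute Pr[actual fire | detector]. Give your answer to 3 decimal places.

Pr[actual fire | detector] ≈ 0.677

Enumerate the 4 (burnt toast, actual fire) configurations and weight by the priors:
  P(detector) = 0.06×0.765×0.701 + 0.78×0.765×0.299 + 0.5×0.235×0.701 + 0.88×0.235×0.299
        = 0.032176 + 0.178413 + 0.082367 + 0.061833 = 0.354789
Keeping only the actual fire-present terms gives 0.240246, so
  P(actual fire | detector) = 0.240246 / 0.354789 ≈ 0.677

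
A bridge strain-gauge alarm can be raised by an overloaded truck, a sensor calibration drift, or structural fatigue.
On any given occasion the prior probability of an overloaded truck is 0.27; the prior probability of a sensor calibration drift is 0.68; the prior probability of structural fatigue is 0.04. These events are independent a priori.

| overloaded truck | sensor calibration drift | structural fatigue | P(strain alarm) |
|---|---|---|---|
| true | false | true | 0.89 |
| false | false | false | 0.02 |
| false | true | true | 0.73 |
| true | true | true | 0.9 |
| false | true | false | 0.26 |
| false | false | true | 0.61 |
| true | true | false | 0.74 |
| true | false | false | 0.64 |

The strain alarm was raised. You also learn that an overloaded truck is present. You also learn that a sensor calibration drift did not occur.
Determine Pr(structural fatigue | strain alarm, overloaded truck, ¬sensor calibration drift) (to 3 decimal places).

P(strain alarm | overloaded truck, ¬sensor calibration drift) = 0.64×0.96 + 0.89×0.04 = 0.614400 + 0.035600 = 0.650000
Of this, 0.035600 comes from 0.89×0.04 (the structural fatigue=true cases).
Hence the posterior is 0.035600/0.650000 ≈ 0.055.

Pr(structural fatigue | strain alarm, overloaded truck, ¬sensor calibration drift) ≈ 0.055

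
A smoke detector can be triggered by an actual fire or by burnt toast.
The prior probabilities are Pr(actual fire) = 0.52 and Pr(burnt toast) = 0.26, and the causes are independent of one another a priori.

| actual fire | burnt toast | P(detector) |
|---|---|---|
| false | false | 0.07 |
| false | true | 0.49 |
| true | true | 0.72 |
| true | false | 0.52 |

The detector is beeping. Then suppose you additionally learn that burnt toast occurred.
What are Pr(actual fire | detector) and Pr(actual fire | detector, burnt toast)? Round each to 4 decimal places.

Weight on actual fire=true, given the evidence: 0.200096 + 0.097344 = 0.297440
Normalizer over all consistent configurations: 0.07·0.48·0.74 + 0.49·0.48·0.26 + 0.52·0.52·0.74 + 0.72·0.52·0.26 = 0.383456
P(actual fire | detector) = 0.297440/0.383456 ≈ 0.7757

Now also conditioning on burnt toast=true:
P(detector | burnt toast) = 0.49×0.48 + 0.72×0.52 = 0.235200 + 0.374400 = 0.609600
Restricting to configurations with actual fire present: 0.72×0.52 = 0.374400.
Hence the posterior is 0.374400/0.609600 ≈ 0.6142.

Pr(actual fire | detector) ≈ 0.7757; Pr(actual fire | detector, burnt toast) ≈ 0.6142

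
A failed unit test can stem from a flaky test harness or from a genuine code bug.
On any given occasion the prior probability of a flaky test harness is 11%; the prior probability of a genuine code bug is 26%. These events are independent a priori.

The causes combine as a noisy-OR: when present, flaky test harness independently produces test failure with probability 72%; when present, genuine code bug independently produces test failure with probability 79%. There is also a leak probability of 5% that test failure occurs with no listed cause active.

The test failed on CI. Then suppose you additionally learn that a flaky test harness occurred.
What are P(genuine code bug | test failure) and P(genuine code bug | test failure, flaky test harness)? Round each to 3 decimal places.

P(genuine code bug | test failure) ≈ 0.696; P(genuine code bug | test failure, flaky test harness) ≈ 0.311

Under noisy-OR, P(test failure | causes) = 1 − (1−0.05)·∏(1−qᵢ) over the active causes.
P(test failure) = 0.05×0.89×0.74 + 0.8005×0.89×0.26 + 0.734×0.11×0.74 + 0.94414×0.11×0.26 = 0.032930 + 0.185236 + 0.059748 + 0.027002 = 0.304916
The genuine code bug-present share is 0.185236 + 0.027002 = 0.212238.
So P(genuine code bug | test failure) = 0.212238/0.304916 ≈ 0.696.

Now also conditioning on flaky test harness=true:
Sum P(test failure|·) weighted by the priors over both values of genuine code bug:
  P(test failure | flaky test harness) = 0.734·0.74 + 0.94414·0.26
        = 0.543160 + 0.245476 = 0.788636
Keeping only the genuine code bug-present terms gives 0.245476, so
  P(genuine code bug | test failure, flaky test harness) = 0.245476 / 0.788636 ≈ 0.311
Conditioning on flaky test harness lowers the posterior on genuine code bug: the classic explaining-away effect in a common-effect structure.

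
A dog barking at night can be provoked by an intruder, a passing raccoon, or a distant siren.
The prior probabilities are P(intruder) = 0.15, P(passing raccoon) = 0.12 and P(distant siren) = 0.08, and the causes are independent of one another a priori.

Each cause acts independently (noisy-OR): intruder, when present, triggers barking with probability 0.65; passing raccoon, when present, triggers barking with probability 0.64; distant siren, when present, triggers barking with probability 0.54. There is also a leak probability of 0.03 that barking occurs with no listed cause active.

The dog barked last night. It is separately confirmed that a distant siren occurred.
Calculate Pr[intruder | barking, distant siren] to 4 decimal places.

Under noisy-OR, P(barking | causes) = 1 − (1−0.03)·∏(1−qᵢ) over the active causes.
P(barking | distant siren) = 0.5538×0.85×0.88 + 0.839368×0.85×0.12 + 0.84383×0.15×0.88 + 0.943779×0.15×0.12 = 0.414242 + 0.085616 + 0.111386 + 0.016988 = 0.628232
Of this, 0.128374 comes from 0.111386 + 0.016988 (the intruder=true cases).
P(intruder | barking, distant siren) = 0.128374 / 0.628232 ≈ 0.2043

Pr[intruder | barking, distant siren] ≈ 0.2043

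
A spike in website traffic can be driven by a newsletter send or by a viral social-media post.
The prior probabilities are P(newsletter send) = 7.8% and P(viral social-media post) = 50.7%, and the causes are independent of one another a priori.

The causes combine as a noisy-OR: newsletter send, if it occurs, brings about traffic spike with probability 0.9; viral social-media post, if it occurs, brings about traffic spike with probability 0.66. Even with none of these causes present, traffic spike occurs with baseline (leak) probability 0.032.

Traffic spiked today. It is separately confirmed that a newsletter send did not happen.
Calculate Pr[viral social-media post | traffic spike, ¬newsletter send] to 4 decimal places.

Pr[viral social-media post | traffic spike, ¬newsletter send] ≈ 0.9557

Under noisy-OR, P(traffic spike | causes) = 1 − (1−0.032)·∏(1−qᵢ) over the active causes.
P(traffic spike | ¬newsletter send) = 0.032×0.493 + 0.67088×0.507 = 0.015776 + 0.340136 = 0.355912
Restricting to configurations with viral social-media post present: 0.67088×0.507 = 0.340136.
So P(viral social-media post | traffic spike, ¬newsletter send) = 0.340136/0.355912 ≈ 0.9557.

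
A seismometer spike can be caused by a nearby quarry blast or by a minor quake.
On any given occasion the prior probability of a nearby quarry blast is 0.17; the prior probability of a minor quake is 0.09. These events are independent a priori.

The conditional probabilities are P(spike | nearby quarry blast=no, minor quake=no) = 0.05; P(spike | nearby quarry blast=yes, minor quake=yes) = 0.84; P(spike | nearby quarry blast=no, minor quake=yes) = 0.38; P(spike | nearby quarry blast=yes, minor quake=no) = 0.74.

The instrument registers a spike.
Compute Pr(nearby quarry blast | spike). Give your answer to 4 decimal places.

Pr(nearby quarry blast | spike) ≈ 0.6581

P(spike) = 0.05·0.83·0.91 + 0.38·0.83·0.09 + 0.74·0.17·0.91 + 0.84·0.17·0.09 = 0.037765 + 0.028386 + 0.114478 + 0.012852 = 0.193481
Restricting to configurations with nearby quarry blast present: 0.114478 + 0.012852 = 0.127330.
Hence the posterior is 0.127330/0.193481 ≈ 0.6581.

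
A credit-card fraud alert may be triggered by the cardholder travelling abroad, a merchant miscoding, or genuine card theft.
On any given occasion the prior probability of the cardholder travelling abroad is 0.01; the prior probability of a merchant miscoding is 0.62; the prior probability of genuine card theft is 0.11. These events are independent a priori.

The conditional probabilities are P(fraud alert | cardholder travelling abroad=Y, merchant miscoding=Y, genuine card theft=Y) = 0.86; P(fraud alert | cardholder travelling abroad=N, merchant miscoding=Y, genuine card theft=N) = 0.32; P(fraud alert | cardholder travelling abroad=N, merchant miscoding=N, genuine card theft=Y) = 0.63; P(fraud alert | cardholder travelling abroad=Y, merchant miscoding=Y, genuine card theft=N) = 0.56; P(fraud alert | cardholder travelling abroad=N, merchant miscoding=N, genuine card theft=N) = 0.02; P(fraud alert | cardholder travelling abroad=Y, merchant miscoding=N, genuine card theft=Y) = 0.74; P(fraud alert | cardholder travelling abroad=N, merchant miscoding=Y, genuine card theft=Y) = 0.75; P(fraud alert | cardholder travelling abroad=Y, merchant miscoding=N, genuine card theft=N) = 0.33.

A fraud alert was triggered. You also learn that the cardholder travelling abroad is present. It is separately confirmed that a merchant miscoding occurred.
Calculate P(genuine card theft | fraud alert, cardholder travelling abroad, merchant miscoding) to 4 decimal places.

Sum P(fraud alert|·) weighted by the priors over both values of genuine card theft:
  P(fraud alert | cardholder travelling abroad, merchant miscoding) = 0.56*0.89 + 0.86*0.11
        = 0.498400 + 0.094600 = 0.593000
Keeping only the genuine card theft-present terms gives 0.094600, so
  P(genuine card theft | fraud alert, cardholder travelling abroad, merchant miscoding) = 0.094600 / 0.593000 ≈ 0.1595

P(genuine card theft | fraud alert, cardholder travelling abroad, merchant miscoding) ≈ 0.1595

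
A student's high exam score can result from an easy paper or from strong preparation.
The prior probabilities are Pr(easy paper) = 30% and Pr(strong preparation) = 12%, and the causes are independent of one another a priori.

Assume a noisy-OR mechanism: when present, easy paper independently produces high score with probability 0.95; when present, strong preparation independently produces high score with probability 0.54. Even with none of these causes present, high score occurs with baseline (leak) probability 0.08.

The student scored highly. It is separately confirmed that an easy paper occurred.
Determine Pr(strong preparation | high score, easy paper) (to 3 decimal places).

Pr(strong preparation | high score, easy paper) ≈ 0.123

Under noisy-OR, P(high score | causes) = 1 − (1−0.08)·∏(1−qᵢ) over the active causes.
Numerator (weight on configurations with strong preparation): 0.97884*0.12 = 0.117461
The normalizing constant is 0.954*0.88 + 0.97884*0.12 = 0.956981
P(strong preparation | high score, easy paper) = 0.117461/0.956981 ≈ 0.123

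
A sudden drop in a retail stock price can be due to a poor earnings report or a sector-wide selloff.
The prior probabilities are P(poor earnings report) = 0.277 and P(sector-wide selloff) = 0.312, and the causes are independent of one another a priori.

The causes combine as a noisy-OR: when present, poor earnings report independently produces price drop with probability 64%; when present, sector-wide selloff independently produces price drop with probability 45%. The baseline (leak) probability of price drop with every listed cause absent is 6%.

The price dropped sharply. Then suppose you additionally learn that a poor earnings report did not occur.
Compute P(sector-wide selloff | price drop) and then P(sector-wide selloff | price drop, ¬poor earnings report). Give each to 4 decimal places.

Under noisy-OR, P(price drop | causes) = 1 − (1−0.06)·∏(1−qᵢ) over the active causes.
By total probability over the 4 (poor earnings report, sector-wide selloff) configurations:
  P(price drop) = 0.06×0.723×0.688 + 0.483×0.723×0.312 + 0.6616×0.277×0.688 + 0.81388×0.277×0.312
        = 0.029845 + 0.108953 + 0.126085 + 0.070339 = 0.335222
Configurations with sector-wide selloff contribute 0.179292, so
  P(sector-wide selloff | price drop) = 0.179292 / 0.335222 ≈ 0.5348

Now also conditioning on poor earnings report≠true:
For the numerator, keep only sector-wide selloff=true terms: 0.483·0.312 = 0.150696
Normalizer over all consistent configurations: 0.06·0.688 + 0.483·0.312 = 0.191976
Posterior = 0.150696 / 0.191976 ≈ 0.7850
With poor earnings report excluded, sector-wide selloff must carry more of the explanatory weight for the price drop.

P(sector-wide selloff | price drop) ≈ 0.5348; P(sector-wide selloff | price drop, ¬poor earnings report) ≈ 0.7850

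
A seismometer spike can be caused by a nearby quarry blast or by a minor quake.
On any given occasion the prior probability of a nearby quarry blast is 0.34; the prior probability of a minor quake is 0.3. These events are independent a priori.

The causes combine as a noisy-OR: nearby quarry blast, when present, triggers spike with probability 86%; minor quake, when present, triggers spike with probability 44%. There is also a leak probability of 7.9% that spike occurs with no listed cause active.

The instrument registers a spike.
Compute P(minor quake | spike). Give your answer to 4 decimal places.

Under noisy-OR, P(spike | causes) = 1 − (1−0.079)·∏(1−qᵢ) over the active causes.
P(spike) = 0.079×0.66×0.7 + 0.48424×0.66×0.3 + 0.87106×0.34×0.7 + 0.927794×0.34×0.3 = 0.036498 + 0.095880 + 0.207312 + 0.094635 = 0.434325
Of this, 0.190515 comes from 0.095880 + 0.094635 (the minor quake=true cases).
So P(minor quake | spike) = 0.190515/0.434325 ≈ 0.4386.

P(minor quake | spike) ≈ 0.4386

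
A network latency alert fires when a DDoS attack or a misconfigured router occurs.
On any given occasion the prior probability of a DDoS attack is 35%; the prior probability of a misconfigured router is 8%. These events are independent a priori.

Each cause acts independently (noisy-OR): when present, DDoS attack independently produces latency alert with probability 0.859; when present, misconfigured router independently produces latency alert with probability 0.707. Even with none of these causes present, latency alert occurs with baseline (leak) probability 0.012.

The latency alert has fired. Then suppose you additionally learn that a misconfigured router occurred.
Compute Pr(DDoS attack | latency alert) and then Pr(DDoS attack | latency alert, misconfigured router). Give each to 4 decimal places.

Pr(DDoS attack | latency alert) ≈ 0.8733; Pr(DDoS attack | latency alert, misconfigured router) ≈ 0.4209

Under noisy-OR, P(latency alert | causes) = 1 − (1−0.012)·∏(1−qᵢ) over the active causes.
P(latency alert) = 0.012·0.65·0.92 + 0.710516·0.65·0.08 + 0.860692·0.35·0.92 + 0.959183·0.35·0.08 = 0.007176 + 0.036947 + 0.277143 + 0.026857 = 0.348123
Of this, 0.304000 comes from 0.277143 + 0.026857 (the DDoS attack=true cases).
Hence the posterior is 0.304000/0.348123 ≈ 0.8733.

Now also conditioning on misconfigured router=true:
Numerator (weight on configurations with DDoS attack): 0.959183×0.35 = 0.335714
Denominator P(latency alert | misconfigured router): 0.710516×0.65 + 0.959183×0.35 = 0.797549
P(DDoS attack | latency alert, misconfigured router) = 0.335714/0.797549 ≈ 0.4209
The drop from 0.8733 to 0.4209 is the explaining-away (discounting) effect.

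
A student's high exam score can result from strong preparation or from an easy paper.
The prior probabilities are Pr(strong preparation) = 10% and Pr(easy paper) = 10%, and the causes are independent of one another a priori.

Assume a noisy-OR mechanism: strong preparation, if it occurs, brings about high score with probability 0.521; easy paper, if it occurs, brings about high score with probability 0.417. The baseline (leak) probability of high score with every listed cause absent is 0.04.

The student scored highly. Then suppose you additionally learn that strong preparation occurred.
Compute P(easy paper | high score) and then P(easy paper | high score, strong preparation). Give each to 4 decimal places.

Under noisy-OR, P(high score | causes) = 1 − (1−0.04)·∏(1−qᵢ) over the active causes.
By total probability over the 4 (strong preparation, easy paper) configurations:
  P(high score) = 0.04*0.9*0.9 + 0.44032*0.9*0.1 + 0.54016*0.1*0.9 + 0.731913*0.1*0.1
        = 0.032400 + 0.039629 + 0.048614 + 0.007319 = 0.127962
The terms with easy paper present sum to 0.046948, so
  P(easy paper | high score) = 0.046948 / 0.127962 ≈ 0.3669

Now condition on the additional information:
P(high score | strong preparation) = 0.54016·0.9 + 0.731913·0.1 = 0.486144 + 0.073191 = 0.559335
The easy paper-present share is 0.731913·0.1 = 0.073191.
Hence the posterior is 0.073191/0.559335 ≈ 0.1309.
Conditioning on strong preparation lowers the posterior on easy paper: the classic explaining-away effect in a common-effect structure.

P(easy paper | high score) ≈ 0.3669; P(easy paper | high score, strong preparation) ≈ 0.1309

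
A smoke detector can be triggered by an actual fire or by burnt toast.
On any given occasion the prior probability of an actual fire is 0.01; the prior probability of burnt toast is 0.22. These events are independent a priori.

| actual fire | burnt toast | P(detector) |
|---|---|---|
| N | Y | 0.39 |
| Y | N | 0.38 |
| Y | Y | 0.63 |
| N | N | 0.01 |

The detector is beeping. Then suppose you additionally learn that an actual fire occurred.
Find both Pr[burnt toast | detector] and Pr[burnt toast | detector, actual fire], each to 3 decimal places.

Pr[burnt toast | detector] ≈ 0.890; Pr[burnt toast | detector, actual fire] ≈ 0.319

P(detector) = 0.01×0.99×0.78 + 0.39×0.99×0.22 + 0.38×0.01×0.78 + 0.63×0.01×0.22 = 0.007722 + 0.084942 + 0.002964 + 0.001386 = 0.097014
The burnt toast-present share is 0.084942 + 0.001386 = 0.086328.
Hence the posterior is 0.086328/0.097014 ≈ 0.890.

Now condition on the additional information:
Weight on burnt toast=true, given the evidence: 0.63×0.22 = 0.138600
The normalizing constant is 0.38×0.78 + 0.63×0.22 = 0.435000
P(burnt toast | detector, actual fire) = 0.138600/0.435000 ≈ 0.319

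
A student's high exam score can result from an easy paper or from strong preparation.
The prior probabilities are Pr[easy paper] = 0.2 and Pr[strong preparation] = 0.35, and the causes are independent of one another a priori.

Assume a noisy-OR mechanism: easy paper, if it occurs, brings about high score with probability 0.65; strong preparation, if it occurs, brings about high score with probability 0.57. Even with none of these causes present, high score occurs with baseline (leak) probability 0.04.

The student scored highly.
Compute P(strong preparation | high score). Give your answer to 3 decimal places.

P(strong preparation | high score) ≈ 0.677

Under noisy-OR, P(high score | causes) = 1 − (1−0.04)·∏(1−qᵢ) over the active causes.
P(high score) = 0.04*0.8*0.65 + 0.5872*0.8*0.35 + 0.664*0.2*0.65 + 0.85552*0.2*0.35 = 0.020800 + 0.164416 + 0.086320 + 0.059886 = 0.331422
The strong preparation-present share is 0.164416 + 0.059886 = 0.224302.
So P(strong preparation | high score) = 0.224302/0.331422 ≈ 0.677.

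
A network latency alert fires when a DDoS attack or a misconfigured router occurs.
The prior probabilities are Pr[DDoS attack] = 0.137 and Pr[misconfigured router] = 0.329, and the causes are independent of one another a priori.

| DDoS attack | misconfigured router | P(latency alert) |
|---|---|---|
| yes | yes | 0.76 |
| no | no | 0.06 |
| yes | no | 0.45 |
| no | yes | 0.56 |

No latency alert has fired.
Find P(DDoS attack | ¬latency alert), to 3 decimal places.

P(DDoS attack | ¬latency alert) ≈ 0.084

P(¬latency alert) = 0.94*0.863*0.671 + 0.44*0.863*0.329 + 0.55*0.137*0.671 + 0.24*0.137*0.329 = 0.544329 + 0.124928 + 0.050560 + 0.010818 = 0.730635
The DDoS attack-present share is 0.050560 + 0.010818 = 0.061378.
So P(DDoS attack | ¬latency alert) = 0.061378/0.730635 ≈ 0.084.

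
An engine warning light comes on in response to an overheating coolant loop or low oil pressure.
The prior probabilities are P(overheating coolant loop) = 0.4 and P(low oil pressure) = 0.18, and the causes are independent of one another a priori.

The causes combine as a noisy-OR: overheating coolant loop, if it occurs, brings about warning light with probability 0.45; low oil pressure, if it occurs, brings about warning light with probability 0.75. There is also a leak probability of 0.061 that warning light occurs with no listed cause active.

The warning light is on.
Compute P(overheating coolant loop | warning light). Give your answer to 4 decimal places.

P(overheating coolant loop | warning light) ≈ 0.6627

Under noisy-OR, P(warning light | causes) = 1 − (1−0.061)·∏(1−qᵢ) over the active causes.
For the numerator, keep only overheating coolant loop=true terms: 0.158604 + 0.062704 = 0.221308
The normalizing constant is 0.061·0.6·0.82 + 0.76525·0.6·0.18 + 0.48355·0.4·0.82 + 0.870888·0.4·0.18 = 0.333967
P(overheating coolant loop | warning light) = 0.221308/0.333967 ≈ 0.6627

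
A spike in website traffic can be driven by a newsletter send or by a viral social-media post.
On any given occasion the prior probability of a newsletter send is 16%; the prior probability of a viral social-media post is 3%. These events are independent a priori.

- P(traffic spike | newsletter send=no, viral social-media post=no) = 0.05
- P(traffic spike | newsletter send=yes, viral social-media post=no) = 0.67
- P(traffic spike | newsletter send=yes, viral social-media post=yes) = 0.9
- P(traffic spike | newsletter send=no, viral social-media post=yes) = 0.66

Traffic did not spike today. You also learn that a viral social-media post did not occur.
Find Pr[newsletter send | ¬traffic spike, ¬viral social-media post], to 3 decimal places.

Sum P(¬traffic spike|·) weighted by the priors over both values of newsletter send:
  P(¬traffic spike | ¬viral social-media post) = 0.95·0.84 + 0.33·0.16
        = 0.798000 + 0.052800 = 0.850800
Keeping only the newsletter send-present terms gives 0.052800, so
  P(newsletter send | ¬traffic spike, ¬viral social-media post) = 0.052800 / 0.850800 ≈ 0.062

Pr[newsletter send | ¬traffic spike, ¬viral social-media post] ≈ 0.062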